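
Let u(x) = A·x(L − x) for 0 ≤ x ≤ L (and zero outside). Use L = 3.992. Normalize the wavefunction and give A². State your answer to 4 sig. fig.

A^2 ≈ 0.02959

The normalization condition is ∫|u|² dx = 1 from 0 to L.
∫|u|² dx = A²·(L^5/30).
So A² = (L^5/30)^(−1).
With L = 3.992: A² = 0.029592 and A = 0.17202.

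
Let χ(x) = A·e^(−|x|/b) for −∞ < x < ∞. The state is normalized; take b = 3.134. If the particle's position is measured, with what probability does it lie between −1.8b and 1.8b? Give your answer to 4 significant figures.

The probability is P = ∫ |χ|² dx over [−1.8b, 1.8b].
Since A² = 1/(b), this is the region integral divided by the full normalization integral.
Both integrals are even about x = 0, so only the x ≥ 0 halves are needed (the factors of 2 cancel). In terms of u = x/b (A² and the length scale cancel between numerator and denominator), P = [∫_{0}^{1.8} e^(-2·u) du] / [∫_{0}^{∞} e^(-2·u) du].
Using ∫ e^(-2·u) du = -e^(-2·u)/2, the numerator is 1/2 - e^(-18/5)/2 and the denominator is 1/2.
Taking the ratio, P = 0.97268.

P ≈ 0.9727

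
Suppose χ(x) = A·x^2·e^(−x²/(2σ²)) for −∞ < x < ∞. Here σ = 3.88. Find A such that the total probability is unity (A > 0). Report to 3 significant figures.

A ≈ 0.0292

Normalization requires ∫|χ|² dx = 1, integrated from −∞ to ∞.
∫|χ|² dx = A²·(3·√(π)·σ^5/4).
So A² = (3·√(π)·σ^5/4)^(−1).
Substituting σ = 3.88 gives A² = 0.0008555, so A = 0.02925.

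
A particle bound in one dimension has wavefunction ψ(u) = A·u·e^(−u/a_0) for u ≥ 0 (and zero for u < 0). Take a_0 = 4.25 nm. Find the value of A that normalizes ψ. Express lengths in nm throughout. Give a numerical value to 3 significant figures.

The normalization condition is ∫|ψ|² du = 1 from 0 to ∞.
Using ∫₀^∞ uⁿ e^(−αu) du = n!/αⁿ⁺¹, ∫|ψ|² du = A²·(a_0^3/4).
So A² = (a_0^3/4)^(−1).
Plugging in a_0 = 4.25 yields A = 0.2283.

A ≈ 0.228 nm^(-3/2)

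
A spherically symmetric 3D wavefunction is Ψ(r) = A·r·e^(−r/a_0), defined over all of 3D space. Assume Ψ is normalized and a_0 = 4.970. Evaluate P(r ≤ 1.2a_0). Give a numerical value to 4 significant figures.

Integrate the radial probability density 4πr²|Ψ|² over r ≤ 1.2a_0.
The full normalization integral is A²·[3·π·a_0^5] = 1, fixing A².
Substituting u = r/a_0, A², 4π and the length scale all cancel in the ratio: P = ∫_{0}^{1.2} u^4·e^(-2·u) du / ∫_{0}^{∞} u^4·e^(-2·u) du.
An antiderivative of u^4·e^(-2·u) is -(u^4/2 + u^3 + 3·u^2/2 + 3·u/2 + 3/4)·e^(-2·u); evaluating from 0 to 1.2 gives ≈ 0.0719014, while the full integral is 3/4.
This evaluates to P = 0.095869.

P ≈ 0.09587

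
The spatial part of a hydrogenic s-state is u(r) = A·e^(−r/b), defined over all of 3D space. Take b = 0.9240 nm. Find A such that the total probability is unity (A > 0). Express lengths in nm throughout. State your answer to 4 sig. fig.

Require ∫ |u|² 4πr² dr = 1 over the whole domain.
The angular integral contributes 4π, leaving ∫₀^∞ r²|u|² dr.
Recall ∫₀^∞ r^m e^(−r/β) dr = m!·β^(m+1), with u = A·e^(−r/b), the integral evaluates to A²·[π·b^3].
Plugging in b = 0.9240 yields A = 0.63521.

A ≈ 0.6352 nm^(-3/2)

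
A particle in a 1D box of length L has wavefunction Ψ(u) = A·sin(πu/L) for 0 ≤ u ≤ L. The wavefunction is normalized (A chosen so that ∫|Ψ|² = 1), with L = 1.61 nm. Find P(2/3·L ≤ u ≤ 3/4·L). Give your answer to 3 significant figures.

P = ∫_{2/3·L}^{3/4·L} |Ψ(u)|² du.
With A² fixed by ∫|Ψ|² = 1, i.e. A² = (L/2)^(−1), substitute and integrate.
Let t = u/L; then A² and the length scale cancel, so P = ∫_{2/3}^{3/4} sin(π·t)^2 dt ÷ ∫_{0}^{1} sin(π·t)^2 dt.
Using ∫ sin(π·t)^2 dt = t/2 - sin(2·π·t)/(4·π), the numerator is -√(3)/(8·π) + 1/24 + 1/(4·π) and the denominator is 1/2.
Evaluating gives P = (-3·√(3) + π + 6)/(12·π).

P ≈ 0.105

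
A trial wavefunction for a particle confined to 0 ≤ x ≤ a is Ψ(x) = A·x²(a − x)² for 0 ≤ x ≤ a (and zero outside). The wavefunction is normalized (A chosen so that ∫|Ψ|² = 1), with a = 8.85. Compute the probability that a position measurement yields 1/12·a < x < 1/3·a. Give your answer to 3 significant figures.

P = ∫_{1/12·a}^{1/3·a} |Ψ(x)|² dx.
Since A² = 1/(a^9/630), this is the region integral divided by the full normalization integral.
Let u = x/a; then A² and the length scale cancel, so P = ∫_{1/12}^{1/3} u^4·(1 - u)^4 du ÷ ∫_{0}^{1} u^4·(1 - u)^4 du.
An antiderivative of u^4·(1 - u)^4 is u^5·(70·u^4 - 315·u^3 + 540·u^2 - 420·u + 126)/630; evaluating from 1/12 to 1/3 gives ≈ 0.00022931, while the full integral is 1/630.
Evaluating gives P = 0.1445.

P ≈ 0.144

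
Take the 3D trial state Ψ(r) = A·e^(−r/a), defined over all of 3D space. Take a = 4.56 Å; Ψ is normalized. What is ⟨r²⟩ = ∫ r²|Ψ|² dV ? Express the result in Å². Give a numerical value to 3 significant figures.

⟨r^2⟩ ≈ 62.4 Å^2

By definition ⟨r²⟩ = ∫ r^2 |Ψ(r)|² 4πr² dr.
With ∫₀^∞ r^4 e^(−αr) dr = 4!/α^5, the ratio of the moment integral to the normalization integral gives ⟨r²⟩ = 3·a^2.
Putting a = 4.56 gives 62.38.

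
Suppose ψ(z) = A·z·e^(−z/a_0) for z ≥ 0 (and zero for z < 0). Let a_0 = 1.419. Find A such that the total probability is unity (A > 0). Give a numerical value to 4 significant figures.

Normalization requires ∫|ψ|² dz = 1, integrated from 0 to ∞.
With ψ = A·z·e^(−z/a_0), the integral evaluates to A²·[a_0^3/4].
So A² = (a_0^3/4)^(−1).
Substituting a_0 = 1.419 gives A² = 1.4000, so A = 1.1832.

A ≈ 1.183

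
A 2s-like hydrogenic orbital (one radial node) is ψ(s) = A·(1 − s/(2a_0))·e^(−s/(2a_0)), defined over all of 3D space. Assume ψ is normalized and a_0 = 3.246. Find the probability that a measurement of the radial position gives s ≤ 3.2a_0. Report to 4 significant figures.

P ≈ 0.08582

P = ∫ |ψ|² 4πs² ds over s ≤ 3.2a_0.
Normalization gives A² = 1/(8·π·a_0^3).
In terms of u = s/a_0 (A², 4π and the length scale all cancel between numerator and denominator), P = [∫_{0}^{3.2} u^2·(1 - u/2)^2·e^(-u) du] / [∫_{0}^{∞} u^2·(1 - u/2)^2·e^(-u) du].
Using ∫ u^2·(1 - u/2)^2·e^(-u) du = -(u^4/4 + u^2 + 2·u + 2)·e^(-u), the numerator is ≈ 0.171636 and the denominator is 2.
The region integral divided by the full integral gives P = 0.085818.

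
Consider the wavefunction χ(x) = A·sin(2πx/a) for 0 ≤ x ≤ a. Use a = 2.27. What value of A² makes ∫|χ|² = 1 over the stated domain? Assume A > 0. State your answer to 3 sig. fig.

Normalization requires ∫|χ|² dx = 1, integrated from 0 to a.
With ∫₀^a sin²(nπx/a) dx = a/2, with χ = A·sin(2πx/a), the integral evaluates to A²·[a/2].
Setting this equal to 1 gives A² = 1/(a/2).
With a = 2.27: A² = 0.8811 and A = 0.9386.

A^2 ≈ 0.881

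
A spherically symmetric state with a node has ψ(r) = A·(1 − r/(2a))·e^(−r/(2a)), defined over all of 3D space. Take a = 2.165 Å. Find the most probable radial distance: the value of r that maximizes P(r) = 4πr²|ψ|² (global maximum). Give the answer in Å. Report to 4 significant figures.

The maximum of P(r) = 4πr²|ψ|² occurs where its derivative vanishes.
This gives r = a·(√(5) + 3).
With a = 2.165, the most probable radial distance is 11.336 Å.

r ≈ 11.34 Å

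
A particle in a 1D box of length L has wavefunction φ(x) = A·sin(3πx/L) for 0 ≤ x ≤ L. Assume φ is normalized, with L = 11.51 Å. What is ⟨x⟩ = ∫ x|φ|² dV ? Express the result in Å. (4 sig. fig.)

⟨x⟩ ≈ 5.755 Å

The expectation value is the |φ|²-weighted average of x: ∫ x|φ|² dx.
Since the A² factors cancel between numerator and denominator, ⟨x⟩ = L/2.
With L = 11.51, ⟨x⟩ = 5.7550.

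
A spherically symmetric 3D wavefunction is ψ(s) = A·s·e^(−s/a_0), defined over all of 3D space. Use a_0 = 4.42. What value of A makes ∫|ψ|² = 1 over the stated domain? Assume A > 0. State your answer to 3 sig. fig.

A ≈ 0.00793

Require ∫ |ψ|² 4πs² ds = 1 over the whole domain.
The angular integral contributes 4π, leaving ∫₀^∞ s²|ψ|² ds.
Using ∫₀^∞ sⁿ e^(−αs) ds = n!/αⁿ⁺¹, with ψ = A·s·e^(−s/a_0), the integral evaluates to A²·[3·π·a_0^5].
Plugging in a_0 = 4.42 yields A = 0.007931.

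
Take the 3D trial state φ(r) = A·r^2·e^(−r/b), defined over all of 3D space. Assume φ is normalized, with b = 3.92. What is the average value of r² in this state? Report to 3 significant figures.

⟨r²⟩ = ∫ r^2 |φ|² 4πr² dr over the full domain.
Using ∫₀^∞ rⁿ e^(−αr) dr = n!/αⁿ⁺¹, since the A² factors cancel between numerator and denominator, ⟨r²⟩ = 14·b^2.
Putting b = 3.92 gives 215.1.

⟨r^2⟩ ≈ 215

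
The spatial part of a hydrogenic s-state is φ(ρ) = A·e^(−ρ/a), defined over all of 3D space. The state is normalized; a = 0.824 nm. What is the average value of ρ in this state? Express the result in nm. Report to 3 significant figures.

⟨ρ⟩ ≈ 1.24 nm

By definition ⟨ρ⟩ = ∫ ρ |φ(ρ)|² 4πρ² dρ.
Using ∫₀^∞ ρⁿ e^(−αρ) dρ = n!/αⁿ⁺¹, since the A² factors cancel between numerator and denominator, ⟨ρ⟩ = 3·a/2.
With a = 0.824, ⟨ρ⟩ = 1.236.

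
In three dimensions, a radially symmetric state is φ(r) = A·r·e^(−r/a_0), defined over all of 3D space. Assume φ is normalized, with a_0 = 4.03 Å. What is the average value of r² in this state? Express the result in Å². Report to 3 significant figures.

⟨r^2⟩ ≈ 122 Å^2

By definition ⟨r²⟩ = ∫ r^2 |φ(r)|² 4πr² dr.
Recall ∫₀^∞ r^m e^(−r/β) dr = m!·β^(m+1), evaluating both integrals, ⟨r²⟩ = 15·a_0^2/2.
Putting a_0 = 4.03 gives 121.8.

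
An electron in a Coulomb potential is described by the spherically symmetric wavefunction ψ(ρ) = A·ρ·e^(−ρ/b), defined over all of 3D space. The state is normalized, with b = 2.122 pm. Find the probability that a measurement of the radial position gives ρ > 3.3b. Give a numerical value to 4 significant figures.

With dV = 4πρ²dρ, the probability is ∫|ψ|² dV over ρ > 3.3b.
A² is fixed by ∫₀^∞ 4πρ²|ψ|² dρ = 1, i.e. A² = (3·π·b^5)^(−1).
Let u = ρ/b; then A², 4π and the length scale all cancel, so P = ∫_{3.3}^{∞} u^4·e^(-2·u) du ÷ ∫_{0}^{∞} u^4·e^(-2·u) du.
Using ∫ u^4·e^(-2·u) du = -(u^4/2 + u^3 + 3·u^2/2 + 3·u/2 + 3/4)·e^(-2·u), the numerator is ≈ 0.159528 and the denominator is 3/4.
This evaluates to P = 0.21270.

P ≈ 0.2127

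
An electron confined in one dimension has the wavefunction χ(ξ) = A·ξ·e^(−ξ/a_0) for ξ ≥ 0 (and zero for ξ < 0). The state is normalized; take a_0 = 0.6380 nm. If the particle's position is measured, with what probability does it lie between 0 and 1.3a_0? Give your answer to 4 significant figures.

The probability is P = ∫ |χ|² dξ over [0, 1.3a_0].
The normalization integral ∫|χ|²dξ over the whole domain equals a_0^3/4·A², and A² cancels in the ratio.
Let u = ξ/a_0; then A² and the length scale cancel, so P = ∫_{0}^{1.3} u^2·e^(-2·u) du ÷ ∫_{0}^{∞} u^2·e^(-2·u) du.
An antiderivative of u^2·e^(-2·u) is -(2·u^2 + 2·u + 1)·e^(-2·u)/4; evaluating from 0 to 1.3 gives 1/4 - 349·e^(-13/5)/200, while the full integral is 1/4.
This works out to P = 0.48157.

P ≈ 0.4816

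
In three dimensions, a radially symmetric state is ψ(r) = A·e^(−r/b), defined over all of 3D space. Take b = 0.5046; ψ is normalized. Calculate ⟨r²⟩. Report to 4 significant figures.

The expectation value is the |ψ|²-weighted average of r^2: ∫ r^2|ψ|² 4πr² dr.
The ratio of the moment integral to the normalization integral gives ⟨r²⟩ = 3·b^2.
With b = 0.5046, ⟨r^2⟩ = 0.76386.

⟨r^2⟩ ≈ 0.7639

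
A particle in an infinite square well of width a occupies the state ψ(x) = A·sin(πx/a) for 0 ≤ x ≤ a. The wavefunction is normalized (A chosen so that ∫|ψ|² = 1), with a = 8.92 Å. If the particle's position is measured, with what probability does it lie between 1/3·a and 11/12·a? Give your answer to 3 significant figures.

The probability is P = ∫ |ψ|² dx over [1/3·a, 11/12·a].
Since A² = 1/(a/2), this is the region integral divided by the full normalization integral.
Let u = x/a; then A² and the length scale cancel, so P = ∫_{1/3}^{11/12} sin(π·u)^2 du ÷ ∫_{0}^{1} sin(π·u)^2 du.
With ∫ sin(π·u)^2 du = u/2 - sin(2·π·u)/(4·π) + C, the region integral is 1/(8·π) + √(3)/(8·π) + 7/24 and the full one is 1/2.
This works out to P = (3 + 3·√(3) + 7·π)/(12·π).

P ≈ 0.801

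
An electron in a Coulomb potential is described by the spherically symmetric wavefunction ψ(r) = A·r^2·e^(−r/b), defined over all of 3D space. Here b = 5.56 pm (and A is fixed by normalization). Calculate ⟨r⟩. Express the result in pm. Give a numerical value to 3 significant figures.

By definition ⟨r⟩ = ∫ r |ψ(r)|² 4πr² dr.
With ∫₀^∞ r^7 e^(−αr) dr = 7!/α^8, since the A² factors cancel between numerator and denominator, ⟨r⟩ = 7·b/2.
With b = 5.56, ⟨r⟩ = 19.46.

⟨r⟩ ≈ 19.5 pm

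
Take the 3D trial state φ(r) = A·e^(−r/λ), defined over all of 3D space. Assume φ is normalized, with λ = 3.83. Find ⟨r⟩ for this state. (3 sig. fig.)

⟨r⟩ ≈ 5.75

⟨r⟩ = ∫ r |φ|² 4πr² dr over the full domain.
Evaluating both integrals, ⟨r⟩ = 3·λ/2.
Putting λ = 3.83 gives 5.745.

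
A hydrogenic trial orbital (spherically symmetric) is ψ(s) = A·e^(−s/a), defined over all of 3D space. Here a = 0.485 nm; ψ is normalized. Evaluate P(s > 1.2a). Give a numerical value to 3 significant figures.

P ≈ 0.570

P = ∫ |ψ|² 4πs² ds over s > 1.2a.
Normalization gives A² = 1/(π·a^3).
Let u = s/a; then A², 4π and the length scale all cancel, so P = ∫_{1.2}^{∞} u^2·e^(-2·u) du ÷ ∫_{0}^{∞} u^2·e^(-2·u) du.
An antiderivative of u^2·e^(-2·u) is -(2·u^2 + 2·u + 1)·e^(-2·u)/4; evaluating from 1.2 to ∞ gives 157·e^(-12/5)/100, while the full integral is 1/4.
This evaluates to P = 0.5697.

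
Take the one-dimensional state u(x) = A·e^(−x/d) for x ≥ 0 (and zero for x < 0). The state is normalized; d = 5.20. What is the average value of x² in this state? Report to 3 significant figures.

By definition ⟨x²⟩ = ∫ x^2 |u(x)|² dx.
Recall ∫₀^∞ x^m e^(−x/β) dx = m!·β^(m+1), evaluating both integrals, ⟨x²⟩ = d^2/2.
Putting d = 5.20 gives 13.52.

⟨x^2⟩ ≈ 13.5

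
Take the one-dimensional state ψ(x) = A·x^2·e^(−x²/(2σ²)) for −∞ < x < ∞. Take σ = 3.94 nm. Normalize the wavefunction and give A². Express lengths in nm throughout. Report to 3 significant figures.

Require ∫ |ψ|² dx = 1 over the whole domain.
∫|ψ|² dx = A²·(3·√(π)·σ^5/4).
Setting this equal to 1 gives A² = 1/(3·√(π)·σ^5/4).
Substituting σ = 3.94 gives A² = 0.0007923, so A = 0.02815.

A^2 ≈ 0.000792 nm^(-5)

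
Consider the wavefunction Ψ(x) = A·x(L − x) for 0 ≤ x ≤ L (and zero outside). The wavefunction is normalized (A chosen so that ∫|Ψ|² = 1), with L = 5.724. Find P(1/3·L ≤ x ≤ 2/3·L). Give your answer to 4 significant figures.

|Ψ|² is the probability density, so P = ∫_{1/3·L}^{2/3·L} |Ψ|² dx.
The normalization integral ∫|Ψ|²dx over the whole domain equals L^5/30·A², and A² cancels in the ratio.
In terms of u = x/L (A² and the length scale cancel between numerator and denominator), P = [∫_{1/3}^{2/3} u^2·(1 - u)^2 du] / [∫_{0}^{1} u^2·(1 - u)^2 du].
Using ∫ u^2·(1 - u)^2 du = u^3·(6·u^2 - 15·u + 10)/30, the numerator is 47/2430 and the denominator is 1/30.
The result is P = 47/81.

P ≈ 0.5802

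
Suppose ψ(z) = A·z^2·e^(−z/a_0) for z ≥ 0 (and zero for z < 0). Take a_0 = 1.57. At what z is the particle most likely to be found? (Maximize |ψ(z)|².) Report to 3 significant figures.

z ≈ 3.14

The maximum of |ψ(z)|² occurs where its derivative vanishes.
Solving yields z = 2·a_0.
With a_0 = 1.57, the most probable position is 3.140.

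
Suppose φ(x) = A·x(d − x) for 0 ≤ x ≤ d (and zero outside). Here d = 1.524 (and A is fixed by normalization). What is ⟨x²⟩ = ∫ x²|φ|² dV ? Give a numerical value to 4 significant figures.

⟨x^2⟩ ≈ 0.6636

By definition ⟨x²⟩ = ∫ x^2 |φ(x)|² dx.
Expanding the polynomial and integrating term by term, since the A² factors cancel between numerator and denominator, ⟨x²⟩ = 2·d^2/7.
With d = 1.524, ⟨x^2⟩ = 0.66359.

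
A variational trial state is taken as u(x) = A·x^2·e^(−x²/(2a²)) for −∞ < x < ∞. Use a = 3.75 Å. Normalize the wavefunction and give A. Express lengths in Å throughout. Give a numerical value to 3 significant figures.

A ≈ 0.0318 Å^(-5/2)

We need A² ∫|f|² dx = 1, taking the integral from −∞ to ∞.
Differentiating ∫e^(−αx²) dx = √(π/α) under α to get the higher moments, carrying out the integral gives A² · 3·√(π)·a^5/4.
Substituting a = 3.75 gives A² = 0.001014, so A = 0.03185.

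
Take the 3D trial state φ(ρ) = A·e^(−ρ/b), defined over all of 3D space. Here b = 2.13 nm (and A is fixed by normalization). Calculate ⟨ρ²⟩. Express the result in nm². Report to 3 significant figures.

By definition ⟨ρ²⟩ = ∫ ρ^2 |φ(ρ)|² 4πρ² dρ.
The ratio of the moment integral to the normalization integral gives ⟨ρ²⟩ = 3·b^2.
Putting b = 2.13 gives 13.61.

⟨ρ^2⟩ ≈ 13.6 nm^2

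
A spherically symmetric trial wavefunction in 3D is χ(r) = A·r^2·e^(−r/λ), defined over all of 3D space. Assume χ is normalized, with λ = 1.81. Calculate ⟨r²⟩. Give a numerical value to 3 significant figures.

By definition ⟨r²⟩ = ∫ r^2 |χ(r)|² 4πr² dr.
The ratio of the moment integral to the normalization integral gives ⟨r²⟩ = 14·λ^2.
Putting λ = 1.81 gives 45.87.

⟨r^2⟩ ≈ 45.9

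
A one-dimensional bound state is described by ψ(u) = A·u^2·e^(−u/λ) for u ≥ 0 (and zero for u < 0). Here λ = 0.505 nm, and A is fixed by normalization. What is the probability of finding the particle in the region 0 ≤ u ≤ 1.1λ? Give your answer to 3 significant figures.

P = ∫_{0}^{1.1λ} |ψ(u)|² du.
The normalization integral ∫|ψ|²du over the whole domain equals 3·λ^5/4·A², and A² cancels in the ratio.
Let t = u/λ; then A² and the length scale cancel, so P = ∫_{0}^{1.1} t^4·e^(-2·t) dt ÷ ∫_{0}^{∞} t^4·e^(-2·t) dt.
Using ∫ t^4·e^(-2·t) dt = -(t^4/2 + t^3 + 3·t^2/2 + 3·t/2 + 3/4)·e^(-2·t), the numerator is ≈ 0.054372 and the denominator is 3/4.
This works out to P = 0.07250.

P ≈ 0.0725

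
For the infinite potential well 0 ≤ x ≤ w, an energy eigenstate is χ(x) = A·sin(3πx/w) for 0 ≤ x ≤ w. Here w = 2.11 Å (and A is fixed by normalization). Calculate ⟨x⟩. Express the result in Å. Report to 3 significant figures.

⟨x⟩ ≈ 1.06 Å

⟨x⟩ = ∫ x |χ|² dx over the full domain.
With ∫₀^w sin²(nπx/w) dx = w/2, since the A² factors cancel between numerator and denominator, ⟨x⟩ = w/2.
With w = 2.11, ⟨x⟩ = 1.055.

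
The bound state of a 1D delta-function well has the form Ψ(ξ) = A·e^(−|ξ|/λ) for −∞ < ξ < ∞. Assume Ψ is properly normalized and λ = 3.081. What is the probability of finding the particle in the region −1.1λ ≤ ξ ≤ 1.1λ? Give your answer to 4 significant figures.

P ≈ 0.8892

|Ψ|² is the probability density, so P = ∫_{−1.1λ}^{1.1λ} |Ψ|² dξ.
The normalization integral ∫|Ψ|²dξ over the whole domain equals λ·A², and A² cancels in the ratio.
By symmetry take twice the ξ ≥ 0 contribution in numerator and denominator; the 2's cancel. Substituting u = ξ/λ, A² and the length scale cancel in the ratio: P = ∫_{0}^{1.1} e^(-2·u) du / ∫_{0}^{∞} e^(-2·u) du.
With ∫ e^(-2·u) du = -e^(-2·u)/2 + C, the region integral is 1/2 - e^(-11/5)/2 and the full one is 1/2.
Evaluating gives P = 0.88920.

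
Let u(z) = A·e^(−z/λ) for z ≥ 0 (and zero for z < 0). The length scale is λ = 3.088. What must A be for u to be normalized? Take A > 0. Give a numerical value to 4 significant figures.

A ≈ 0.8048

We need A² ∫|f|² dz = 1, taking the integral from 0 to ∞.
Using ∫₀^∞ zⁿ e^(−αz) dz = n!/αⁿ⁺¹, the integral (without the A² prefactor) comes out to λ/2.
Substituting λ = 3.088 gives A² = 0.64767, so A = 0.80478.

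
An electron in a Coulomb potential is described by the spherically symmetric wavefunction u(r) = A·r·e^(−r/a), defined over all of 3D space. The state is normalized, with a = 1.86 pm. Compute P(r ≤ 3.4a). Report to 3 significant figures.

P ≈ 0.808

Integrate the radial probability density 4πr²|u|² over r ≤ 3.4a.
Normalization gives A² = 1/(3·π·a^5).
Substituting t = r/a, A², 4π and the length scale all cancel in the ratio: P = ∫_{0}^{3.4} t^4·e^(-2·t) dt / ∫_{0}^{∞} t^4·e^(-2·t) dt.
With ∫ t^4·e^(-2·t) dt = -(t^4/2 + t^3 + 3·t^2/2 + 3·t/2 + 3/4)·e^(-2·t) + C, the region integral is ≈ 0.60598 and the full one is 3/4.
Taking the ratio yields P = 0.8080.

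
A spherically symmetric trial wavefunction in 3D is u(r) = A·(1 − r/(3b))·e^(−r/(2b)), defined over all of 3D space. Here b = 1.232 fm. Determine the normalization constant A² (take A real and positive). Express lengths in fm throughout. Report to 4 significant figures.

A^2 ≈ 0.06383 fm^(-3)

The normalization condition is ∫|u|² 4πr² dr = 1 from 0 to ∞.
The angular integral contributes 4π, leaving ∫₀^∞ r²|u|² dr.
∫|u|² 4πr² dr = A²·(8·π·b^3/3).
Hence A² = 1/[8·π·b^3/3].
Plugging in b = 1.232 yields A = 0.25265.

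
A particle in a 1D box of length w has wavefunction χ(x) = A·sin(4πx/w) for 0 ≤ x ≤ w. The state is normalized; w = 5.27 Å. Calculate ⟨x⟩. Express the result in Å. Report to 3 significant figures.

⟨x⟩ = ∫ x |χ|² dx over the full domain.
The ratio of the moment integral to the normalization integral gives ⟨x⟩ = w/2.
Putting w = 5.27 gives 2.635.

⟨x⟩ ≈ 2.64 Å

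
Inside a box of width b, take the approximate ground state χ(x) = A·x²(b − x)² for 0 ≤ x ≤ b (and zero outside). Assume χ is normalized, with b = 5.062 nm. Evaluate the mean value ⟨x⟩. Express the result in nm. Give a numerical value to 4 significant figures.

⟨x⟩ ≈ 2.531 nm

⟨x⟩ = ∫ x |χ|² dx over the full domain.
Expanding the polynomial and integrating term by term, evaluating both integrals, ⟨x⟩ = b/2.
Putting b = 5.062 gives 2.5310.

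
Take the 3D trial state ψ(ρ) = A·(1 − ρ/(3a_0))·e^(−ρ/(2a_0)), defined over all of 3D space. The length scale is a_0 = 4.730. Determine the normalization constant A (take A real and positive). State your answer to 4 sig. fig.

A ≈ 0.03359

Require ∫ |ψ|² 4πρ² dρ = 1 over the whole domain.
The angular integral contributes 4π, leaving ∫₀^∞ ρ²|ψ|² dρ.
Recall ∫₀^∞ ρ^m e^(−ρ/β) dρ = m!·β^(m+1), the integral (without the A² prefactor) comes out to 8·π·a_0^3/3.
With a_0 = 4.730: A² = 0.0011280 and A = 0.033585.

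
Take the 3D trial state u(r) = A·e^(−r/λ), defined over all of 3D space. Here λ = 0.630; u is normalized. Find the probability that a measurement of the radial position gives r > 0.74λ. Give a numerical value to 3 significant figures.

Integrate the radial probability density 4πr²|u|² over r > 0.74λ.
The full normalization integral is A²·[π·λ^3] = 1, fixing A².
Let t = r/λ; then A², 4π and the length scale all cancel, so P = ∫_{0.74}^{∞} t^2·e^(-2·t) dt ÷ ∫_{0}^{∞} t^2·e^(-2·t) dt.
With ∫ t^2·e^(-2·t) dt = -(2·t^2 + 2·t + 1)·e^(-2·t)/4 + C, the region integral is 4469·e^(-37/25)/5000 and the full one is 1/4.
The region integral divided by the full integral gives P = 0.8139.

P ≈ 0.814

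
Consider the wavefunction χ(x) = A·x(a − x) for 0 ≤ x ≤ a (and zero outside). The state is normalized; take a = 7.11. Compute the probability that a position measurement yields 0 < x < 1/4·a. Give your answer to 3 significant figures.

P ≈ 0.104

P = ∫_{0}^{1/4·a} |χ(x)|² dx.
With A² fixed by ∫|χ|² = 1, i.e. A² = (a^5/30)^(−1), substitute and integrate.
In terms of u = x/a (A² and the length scale cancel between numerator and denominator), P = [∫_{0}^{1/4} u^2·(1 - u)^2 du] / [∫_{0}^{1} u^2·(1 - u)^2 du].
An antiderivative of u^2·(1 - u)^2 is u^3·(6·u^2 - 15·u + 10)/30; evaluating from 0 to 1/4 gives ≈ 0.0034505, while the full integral is 1/30.
Taking the ratio, P = 53/512.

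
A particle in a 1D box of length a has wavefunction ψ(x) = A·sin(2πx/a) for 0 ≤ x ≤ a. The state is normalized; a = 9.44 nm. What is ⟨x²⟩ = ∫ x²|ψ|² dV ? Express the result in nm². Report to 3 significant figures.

⟨x²⟩ = ∫ x^2 |ψ|² dx over the full domain.
Since the A² factors cancel between numerator and denominator, ⟨x²⟩ = -a^2/(8·π^2) + a^2/3.
With a = 9.44, ⟨x^2⟩ = 28.58.

⟨x^2⟩ ≈ 28.6 nm^2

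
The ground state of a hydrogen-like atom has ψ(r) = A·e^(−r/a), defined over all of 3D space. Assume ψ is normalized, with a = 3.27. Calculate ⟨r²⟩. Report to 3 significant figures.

⟨r²⟩ = ∫ r^2 |ψ|² 4πr² dr over the full domain.
Recall ∫₀^∞ r^m e^(−r/β) dr = m!·β^(m+1), the ratio of the moment integral to the normalization integral gives ⟨r²⟩ = 3·a^2.
Putting a = 3.27 gives 32.08.

⟨r^2⟩ ≈ 32.1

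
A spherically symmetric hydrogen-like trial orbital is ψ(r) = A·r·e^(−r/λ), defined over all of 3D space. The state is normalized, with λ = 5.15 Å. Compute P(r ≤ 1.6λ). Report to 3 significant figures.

With dV = 4πr²dr, the probability is ∫|ψ|² dV over r ≤ 1.6λ.
Normalization gives A² = 1/(3·π·λ^5).
In terms of u = r/λ (A², 4π and the length scale all cancel between numerator and denominator), P = [∫_{0}^{1.6} u^4·e^(-2·u) du] / [∫_{0}^{∞} u^4·e^(-2·u) du].
With ∫ u^4·e^(-2·u) du = -(u^4/2 + u^3 + 3·u^2/2 + 3·u/2 + 3/4)·e^(-2·u) + C, the region integral is ≈ 0.16454 and the full one is 3/4.
Taking the ratio yields P = 0.2194.

P ≈ 0.219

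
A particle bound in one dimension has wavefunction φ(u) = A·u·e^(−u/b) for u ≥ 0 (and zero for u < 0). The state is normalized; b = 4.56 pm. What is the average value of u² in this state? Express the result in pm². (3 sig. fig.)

⟨u^2⟩ ≈ 62.4 pm^2

By definition ⟨u²⟩ = ∫ u^2 |φ(u)|² du.
With ∫₀^∞ u^4 e^(−αu) du = 4!/α^5, evaluating both integrals, ⟨u²⟩ = 3·b^2.
Putting b = 4.56 gives 62.38.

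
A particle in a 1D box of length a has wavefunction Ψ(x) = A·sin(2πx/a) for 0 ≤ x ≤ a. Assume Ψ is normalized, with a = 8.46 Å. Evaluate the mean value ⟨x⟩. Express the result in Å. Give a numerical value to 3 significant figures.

⟨x⟩ ≈ 4.23 Å

The expectation value is the |Ψ|²-weighted average of x: ∫ x|Ψ|² dx.
The ratio of the moment integral to the normalization integral gives ⟨x⟩ = a/2.
With a = 8.46, ⟨x⟩ = 4.230.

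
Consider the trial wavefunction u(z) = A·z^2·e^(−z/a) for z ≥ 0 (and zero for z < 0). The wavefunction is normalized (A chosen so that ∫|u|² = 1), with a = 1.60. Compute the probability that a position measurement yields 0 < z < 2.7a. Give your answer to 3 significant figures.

P ≈ 0.627

|u|² is the probability density, so P = ∫_{0}^{2.7a} |u|² dz.
Since A² = 1/(3·a^5/4), this is the region integral divided by the full normalization integral.
Substituting t = z/a, A² and the length scale cancel in the ratio: P = ∫_{0}^{2.7} t^4·e^(-2·t) dt / ∫_{0}^{∞} t^4·e^(-2·t) dt.
An antiderivative of t^4·e^(-2·t) is -(t^4/2 + t^3 + 3·t^2/2 + 3·t/2 + 3/4)·e^(-2·t); evaluating from 0 to 2.7 gives ≈ 0.47002, while the full integral is 3/4.
This works out to P = 0.6267.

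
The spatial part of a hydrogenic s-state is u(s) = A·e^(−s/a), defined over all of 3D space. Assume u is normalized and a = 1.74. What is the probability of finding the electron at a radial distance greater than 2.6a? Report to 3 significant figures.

P ≈ 0.109

P = ∫ |u|² 4πs² ds over s > 2.6a.
The full normalization integral is A²·[π·a^3] = 1, fixing A².
Let t = s/a; then A², 4π and the length scale all cancel, so P = ∫_{2.6}^{∞} t^2·e^(-2·t) dt ÷ ∫_{0}^{∞} t^2·e^(-2·t) dt.
With ∫ t^2·e^(-2·t) dt = -(2·t^2 + 2·t + 1)·e^(-2·t)/4 + C, the region integral is 493·e^(-26/5)/100 and the full one is 1/4.
This evaluates to P = 0.1088.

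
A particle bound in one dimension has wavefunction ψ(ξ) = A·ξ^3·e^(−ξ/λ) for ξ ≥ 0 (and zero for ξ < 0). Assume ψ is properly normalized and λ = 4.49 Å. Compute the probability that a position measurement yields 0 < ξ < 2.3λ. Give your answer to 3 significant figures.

P ≈ 0.182

|ψ|² is the probability density, so P = ∫_{0}^{2.3λ} |ψ|² dξ.
The normalization integral ∫|ψ|²dξ over the whole domain equals 45·λ^7/8·A², and A² cancels in the ratio.
In terms of u = ξ/λ (A² and the length scale cancel between numerator and denominator), P = [∫_{0}^{2.3} u^6·e^(-2·u) du] / [∫_{0}^{∞} u^6·e^(-2·u) du].
With ∫ u^6·e^(-2·u) du = -(4·u^6 + 12·u^5 + 30·u^4 + 60·u^3 + 90·u^2 + 90·u + 45)·e^(-2·u)/8 + C, the region integral is ≈ 1.0236 and the full one is 45/8.
Evaluating gives P = 0.1820.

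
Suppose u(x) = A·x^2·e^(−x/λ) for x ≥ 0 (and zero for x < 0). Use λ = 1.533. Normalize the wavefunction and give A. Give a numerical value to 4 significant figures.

Require ∫ |u|² dx = 1 over the whole domain.
Using ∫₀^∞ xⁿ e^(−αx) dx = n!/αⁿ⁺¹, ∫|u|² dx = A²·(3·λ^5/4).
So A² = (3·λ^5/4)^(−1).
Substituting λ = 1.533 gives A² = 0.15748, so A = 0.39684.

A ≈ 0.3968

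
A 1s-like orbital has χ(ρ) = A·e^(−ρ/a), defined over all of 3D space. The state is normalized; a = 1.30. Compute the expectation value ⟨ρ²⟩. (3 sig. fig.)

⟨ρ^2⟩ ≈ 5.07

By definition ⟨ρ²⟩ = ∫ ρ^2 |χ(ρ)|² 4πρ² dρ.
With ∫₀^∞ ρ^4 e^(−αρ) dρ = 4!/α^5, since the A² factors cancel between numerator and denominator, ⟨ρ²⟩ = 3·a^2.
With a = 1.30, ⟨ρ^2⟩ = 5.070.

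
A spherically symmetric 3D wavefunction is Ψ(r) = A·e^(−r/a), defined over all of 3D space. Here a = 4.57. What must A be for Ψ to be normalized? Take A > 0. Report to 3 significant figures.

A ≈ 0.0577

Require ∫ |Ψ|² 4πr² dr = 1 over the whole domain.
The angular integral contributes 4π, leaving ∫₀^∞ r²|Ψ|² dr.
Recall ∫₀^∞ r^m e^(−r/β) dr = m!·β^(m+1), carrying out the integral gives A² · π·a^3.
Substituting a = 4.57 gives A² = 0.003335, so A = 0.05775.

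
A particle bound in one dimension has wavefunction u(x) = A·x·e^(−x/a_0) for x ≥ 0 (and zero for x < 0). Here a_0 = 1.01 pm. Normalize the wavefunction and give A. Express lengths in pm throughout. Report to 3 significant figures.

Require ∫ |u|² dx = 1 over the whole domain.
∫|u|² dx = A²·(a_0^3/4).
Hence A² = 1/[a_0^3/4].
Plugging in a_0 = 1.01 yields A = 1.970.

A ≈ 1.97 pm^(-3/2)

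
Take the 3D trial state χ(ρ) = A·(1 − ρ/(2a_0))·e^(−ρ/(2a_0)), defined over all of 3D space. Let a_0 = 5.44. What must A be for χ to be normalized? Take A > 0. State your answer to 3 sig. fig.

A ≈ 0.0157

The normalization condition is ∫|χ|² 4πρ² dρ = 1 from 0 to ∞.
With ∫₀^∞ ρ^4 e^(−αρ) dρ = 4!/α^5, the integral (without the A² prefactor) comes out to 8·π·a_0^3.
Hence A² = 1/[8·π·a_0^3].
Substituting a_0 = 5.44 gives A² = 0.0002472, so A = 0.01572.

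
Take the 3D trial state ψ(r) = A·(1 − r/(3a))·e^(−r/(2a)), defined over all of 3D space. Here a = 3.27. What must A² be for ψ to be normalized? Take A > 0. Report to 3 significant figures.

A^2 ≈ 0.00341

We need A² ∫|f|² 4πr² dr = 1, taking the integral from 0 to ∞.
∫|ψ|² 4πr² dr = A²·(8·π·a^3/3).
With a = 3.27: A² = 0.003414 and A = 0.05843.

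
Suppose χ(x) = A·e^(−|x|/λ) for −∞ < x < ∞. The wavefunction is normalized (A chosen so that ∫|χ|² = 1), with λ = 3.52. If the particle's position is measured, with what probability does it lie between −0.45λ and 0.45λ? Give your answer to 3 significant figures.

P ≈ 0.593

P = ∫_{−0.45λ}^{0.45λ} |χ(x)|² dx.
Since A² = 1/(λ), this is the region integral divided by the full normalization integral.
Both integrals are even about x = 0, so only the x ≥ 0 halves are needed (the factors of 2 cancel). Substituting u = x/λ, A² and the length scale cancel in the ratio: P = ∫_{0}^{0.45} e^(-2·u) du / ∫_{0}^{∞} e^(-2·u) du.
With ∫ e^(-2·u) du = -e^(-2·u)/2 + C, the region integral is 1/2 - e^(-9/10)/2 and the full one is 1/2.
Taking the ratio, P = 0.5934.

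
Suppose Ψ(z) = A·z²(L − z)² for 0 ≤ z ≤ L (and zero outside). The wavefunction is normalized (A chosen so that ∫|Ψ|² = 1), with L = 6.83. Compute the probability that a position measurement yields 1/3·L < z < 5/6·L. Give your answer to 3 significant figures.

The probability is P = ∫ |Ψ|² dz over [1/3·L, 5/6·L].
With A² fixed by ∫|Ψ|² = 1, i.e. A² = (L^9/630)^(−1), substitute and integrate.
Substituting u = z/L, A² and the length scale cancel in the ratio: P = ∫_{1/3}^{5/6} u^4·(1 - u)^4 du / ∫_{0}^{1} u^4·(1 - u)^4 du.
An antiderivative of u^4·(1 - u)^4 is u^5·(70·u^4 - 315·u^3 + 540·u^2 - 420·u + 126)/630; evaluating from 1/3 to 5/6 gives ≈ 0.0013432, while the full integral is 1/630.
The result is P = 0.8462.

P ≈ 0.846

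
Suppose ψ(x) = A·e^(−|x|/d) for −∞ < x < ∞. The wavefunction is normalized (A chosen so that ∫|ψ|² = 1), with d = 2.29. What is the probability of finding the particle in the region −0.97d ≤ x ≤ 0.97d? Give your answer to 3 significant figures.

P ≈ 0.856

The probability is P = ∫ |ψ|² dx over [−0.97d, 0.97d].
The normalization integral ∫|ψ|²dx over the whole domain equals d·A², and A² cancels in the ratio.
Both integrals are even about x = 0, so only the x ≥ 0 halves are needed (the factors of 2 cancel). In terms of u = x/d (A² and the length scale cancel between numerator and denominator), P = [∫_{0}^{0.97} e^(-2·u) du] / [∫_{0}^{∞} e^(-2·u) du].
Using ∫ e^(-2·u) du = -e^(-2·u)/2, the numerator is 1/2 - e^(-97/50)/2 and the denominator is 1/2.
Evaluating gives P = 0.8563.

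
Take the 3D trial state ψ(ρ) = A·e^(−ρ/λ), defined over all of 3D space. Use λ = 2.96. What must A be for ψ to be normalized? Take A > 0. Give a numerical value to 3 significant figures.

We need A² ∫|f|² 4πρ² dρ = 1, taking the integral from 0 to ∞.
In 3D with spherical symmetry the volume element is 4πρ² dρ.
∫|ψ|² 4πρ² dρ = A²·(π·λ^3).
So A² = (π·λ^3)^(−1).
Plugging in λ = 2.96 yields A = 0.1108.

A ≈ 0.111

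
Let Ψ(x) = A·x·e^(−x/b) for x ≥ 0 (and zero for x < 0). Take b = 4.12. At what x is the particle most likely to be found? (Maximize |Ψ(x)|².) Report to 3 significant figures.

x ≈ 4.12

The maximum of |Ψ(x)|² occurs where its derivative vanishes.
This gives x = b.
With b = 4.12, the most probable position is 4.120.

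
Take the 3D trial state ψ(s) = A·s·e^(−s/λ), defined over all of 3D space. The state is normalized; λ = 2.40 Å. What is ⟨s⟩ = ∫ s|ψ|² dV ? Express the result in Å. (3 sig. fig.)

By definition ⟨s⟩ = ∫ s |ψ(s)|² 4πs² ds.
Evaluating both integrals, ⟨s⟩ = 5·λ/2.
With λ = 2.40, ⟨s⟩ = 6.000.

⟨s⟩ ≈ 6.00 Å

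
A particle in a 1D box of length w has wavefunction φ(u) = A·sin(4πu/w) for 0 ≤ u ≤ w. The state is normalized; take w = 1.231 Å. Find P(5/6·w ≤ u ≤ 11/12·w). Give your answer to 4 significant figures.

The probability is P = ∫ |φ|² du over [5/6·w, 11/12·w].
The normalization integral ∫|φ|²du over the whole domain equals w/2·A², and A² cancels in the ratio.
Let t = u/w; then A² and the length scale cancel, so P = ∫_{5/6}^{11/12} sin(4·π·t)^2 dt ÷ ∫_{0}^{1} sin(4·π·t)^2 dt.
With ∫ sin(4·π·t)^2 dt = t/2 - sin(4·π·t)·cos(4·π·t)/(8·π) + C, the region integral is √(3)/(16·π) + 1/24 and the full one is 1/2.
Evaluating gives P = (√(3)/8 + π/12)/π.

P ≈ 0.1522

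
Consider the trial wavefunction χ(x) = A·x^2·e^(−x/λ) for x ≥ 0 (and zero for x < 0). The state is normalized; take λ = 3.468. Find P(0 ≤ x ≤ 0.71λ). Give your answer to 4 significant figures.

|χ|² is the probability density, so P = ∫_{0}^{0.71λ} |χ|² dx.
With A² fixed by ∫|χ|² = 1, i.e. A² = (3·λ^5/4)^(−1), substitute and integrate.
Substituting u = x/λ, A² and the length scale cancel in the ratio: P = ∫_{0}^{0.71} u^4·e^(-2·u) du / ∫_{0}^{∞} u^4·e^(-2·u) du.
Using ∫ u^4·e^(-2·u) du = -(u^4/2 + u^3 + 3·u^2/2 + 3·u/2 + 3/4)·e^(-2·u), the numerator is ≈ 0.0112931 and the denominator is 3/4.
The result is P = 0.015057.

P ≈ 0.01506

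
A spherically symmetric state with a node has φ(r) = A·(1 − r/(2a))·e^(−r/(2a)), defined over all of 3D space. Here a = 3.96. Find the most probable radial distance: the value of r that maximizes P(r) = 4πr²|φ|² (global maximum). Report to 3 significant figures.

r ≈ 20.7

Differentiate P(r) = 4πr²|φ|² with respect to r and set to zero.
Solving yields r = a·(√(5) + 3).
With a = 3.96, the most probable radial distance is 20.73.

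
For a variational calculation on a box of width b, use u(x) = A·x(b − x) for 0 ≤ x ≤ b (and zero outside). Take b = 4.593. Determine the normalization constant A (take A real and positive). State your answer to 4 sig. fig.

A ≈ 0.1211

Require ∫ |u|² dx = 1 over the whole domain.
∫|u|² dx = A²·(b^5/30).
Setting this equal to 1 gives A² = 1/(b^5/30).
With b = 4.593: A² = 0.014677 and A = 0.12115.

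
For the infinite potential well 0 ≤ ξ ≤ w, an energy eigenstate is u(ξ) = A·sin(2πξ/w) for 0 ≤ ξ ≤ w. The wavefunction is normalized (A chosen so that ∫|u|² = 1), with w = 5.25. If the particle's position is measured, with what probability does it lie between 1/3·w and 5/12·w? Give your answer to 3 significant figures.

P ≈ 0.0833

P = ∫_{1/3·w}^{5/12·w} |u(ξ)|² dξ.
The normalization integral ∫|u|²dξ over the whole domain equals w/2·A², and A² cancels in the ratio.
Substituting t = ξ/w, A² and the length scale cancel in the ratio: P = ∫_{1/3}^{5/12} sin(2·π·t)^2 dt / ∫_{0}^{1} sin(2·π·t)^2 dt.
An antiderivative of sin(2·π·t)^2 is t/2 - sin(4·π·t)/(8·π); evaluating from 1/3 to 5/12 gives 1/24, while the full integral is 1/2.
This works out to P = 1/12.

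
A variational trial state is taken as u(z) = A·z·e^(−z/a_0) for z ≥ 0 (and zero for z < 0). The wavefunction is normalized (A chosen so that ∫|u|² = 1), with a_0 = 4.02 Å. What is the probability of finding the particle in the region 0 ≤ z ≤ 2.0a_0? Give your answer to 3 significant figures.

P = ∫_{0}^{2.0a_0} |u(z)|² dz.
Since A² = 1/(a_0^3/4), this is the region integral divided by the full normalization integral.
Let t = z/a_0; then A² and the length scale cancel, so P = ∫_{0}^{2.0} t^2·e^(-2·t) dt ÷ ∫_{0}^{∞} t^2·e^(-2·t) dt.
Using ∫ t^2·e^(-2·t) dt = -(2·t^2 + 2·t + 1)·e^(-2·t)/4, the numerator is 1/4 - 13·e^(-4)/4 and the denominator is 1/4.
This works out to P = 0.7619.

P ≈ 0.762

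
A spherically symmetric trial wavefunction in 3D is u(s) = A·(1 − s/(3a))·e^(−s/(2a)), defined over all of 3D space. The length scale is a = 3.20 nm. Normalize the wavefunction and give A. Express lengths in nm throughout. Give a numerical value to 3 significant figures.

A ≈ 0.0604 nm^(-3/2)

Require ∫ |u|² 4πs² ds = 1 over the whole domain.
The angular integral contributes 4π, leaving ∫₀^∞ s²|u|² ds.
The integral (without the A² prefactor) comes out to 8·π·a^3/3.
Hence A² = 1/[8·π·a^3/3].
Plugging in a = 3.20 yields A = 0.06036.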